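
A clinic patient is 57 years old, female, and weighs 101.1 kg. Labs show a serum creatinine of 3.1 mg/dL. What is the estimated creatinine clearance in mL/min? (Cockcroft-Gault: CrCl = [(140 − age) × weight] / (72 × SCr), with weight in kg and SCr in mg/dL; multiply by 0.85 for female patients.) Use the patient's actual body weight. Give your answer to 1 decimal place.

CrCl = (140 − 57) × 101.1 / (72 × 3.1) × 0.85 = 8391.3 / 223.20 × 0.85 ≈ 32.0 mL/min

32.0 mL/min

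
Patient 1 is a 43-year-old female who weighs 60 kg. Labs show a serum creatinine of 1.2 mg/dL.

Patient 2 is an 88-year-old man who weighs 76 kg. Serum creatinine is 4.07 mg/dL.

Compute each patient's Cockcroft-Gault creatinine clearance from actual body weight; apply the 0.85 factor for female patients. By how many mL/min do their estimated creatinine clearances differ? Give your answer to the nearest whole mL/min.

44 mL/min

Patient 1: CrCl = (140 − 43) × 60 / (72 × 1.2) × 0.85 = 5820.0 / 86.40 × 0.85 ≈ 57.3 mL/min
Patient 2: CrCl = (140 − 88) × 76 / (72 × 4.07) = 3952.0 / 293.04 ≈ 13.5 mL/min
|57.3 − 13.5| = 43.8 mL/min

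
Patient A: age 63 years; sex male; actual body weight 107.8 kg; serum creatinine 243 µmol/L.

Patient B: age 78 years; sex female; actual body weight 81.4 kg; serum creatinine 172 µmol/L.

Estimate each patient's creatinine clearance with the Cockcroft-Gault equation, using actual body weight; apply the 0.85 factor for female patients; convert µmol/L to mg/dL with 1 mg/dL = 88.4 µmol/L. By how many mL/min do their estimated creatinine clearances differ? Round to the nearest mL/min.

Patient A: SCr = 243 / 88.4 = 2.749 mg/dL
Patient A: CrCl = (140 − 63) × 107.8 / (72 × 2.749) = 8300.6 / 197.93 ≈ 41.9 mL/min
Patient B: SCr = 172 / 88.4 = 1.946 mg/dL
Patient B: CrCl = (140 − 78) × 81.4 / (72 × 1.946) × 0.85 = 5046.8 / 140.11 × 0.85 ≈ 30.6 mL/min
|41.9 − 30.6| = 11.3 mL/min

11 mL/min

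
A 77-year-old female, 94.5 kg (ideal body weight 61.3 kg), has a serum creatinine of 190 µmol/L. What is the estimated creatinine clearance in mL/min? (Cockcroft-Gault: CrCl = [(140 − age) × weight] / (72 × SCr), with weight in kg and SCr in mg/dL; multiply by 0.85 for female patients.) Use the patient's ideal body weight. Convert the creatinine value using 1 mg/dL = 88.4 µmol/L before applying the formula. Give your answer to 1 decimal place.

SCr = 190 / 88.4 = 2.149 mg/dL
CrCl = (140 − 77) × 61.3 / (72 × 2.149) × 0.85 = 3861.9 / 154.73 × 0.85 ≈ 21.2 mL/min

21.2 mL/min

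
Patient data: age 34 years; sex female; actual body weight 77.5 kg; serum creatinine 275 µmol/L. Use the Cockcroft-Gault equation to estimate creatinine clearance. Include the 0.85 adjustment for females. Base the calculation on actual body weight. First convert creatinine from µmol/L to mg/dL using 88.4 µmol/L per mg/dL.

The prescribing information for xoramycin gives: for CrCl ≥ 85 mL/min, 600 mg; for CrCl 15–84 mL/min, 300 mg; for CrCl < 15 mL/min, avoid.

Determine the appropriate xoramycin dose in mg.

SCr = 275 / 88.4 = 3.111 mg/dL
CrCl = (140 − 34) × 77.5 / (72 × 3.111) × 0.85 = 8215.0 / 223.99 × 0.85 ≈ 31.2 mL/min
CrCl ≈ 31 mL/min → bracket 15–84 mL/min.
Dose for this bracket: 300 mg.

300 mg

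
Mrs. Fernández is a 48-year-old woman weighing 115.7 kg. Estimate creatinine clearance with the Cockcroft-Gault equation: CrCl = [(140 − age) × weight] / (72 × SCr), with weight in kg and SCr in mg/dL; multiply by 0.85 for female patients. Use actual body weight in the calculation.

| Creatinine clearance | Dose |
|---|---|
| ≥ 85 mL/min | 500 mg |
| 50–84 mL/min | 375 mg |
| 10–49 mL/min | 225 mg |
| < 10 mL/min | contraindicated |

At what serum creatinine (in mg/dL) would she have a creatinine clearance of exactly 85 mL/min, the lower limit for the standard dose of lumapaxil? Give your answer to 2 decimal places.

1.48 mg/dL

Standard dose requires CrCl ≥ 85 mL/min.
Set (140 − 48) × 115.7 × 0.85 / (72 × SCr) = 85
SCr = (140 − 48) × 115.7 × 0.85 / (72 × 85) = 1.478 mg/dL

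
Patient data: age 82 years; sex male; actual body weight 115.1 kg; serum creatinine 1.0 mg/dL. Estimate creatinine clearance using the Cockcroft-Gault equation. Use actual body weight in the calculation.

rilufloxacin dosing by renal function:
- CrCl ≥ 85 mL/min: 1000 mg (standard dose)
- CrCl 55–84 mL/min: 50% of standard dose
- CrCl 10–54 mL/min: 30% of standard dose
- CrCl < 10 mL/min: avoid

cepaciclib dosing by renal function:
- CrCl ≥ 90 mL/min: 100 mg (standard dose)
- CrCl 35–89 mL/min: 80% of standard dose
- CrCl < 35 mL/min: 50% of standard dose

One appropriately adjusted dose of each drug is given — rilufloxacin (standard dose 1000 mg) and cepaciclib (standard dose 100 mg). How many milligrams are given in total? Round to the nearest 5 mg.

CrCl = (140 − 82) × 115.1 / (72 × 1) = 6675.8 / 72.00 ≈ 92.7 mL/min
CrCl ≈ 93 mL/min.
rilufloxacin: ≥ 85 mL/min → 100% of 1000 mg = 1000 mg.
cepaciclib: ≥ 90 mL/min → 100% of 100 mg = 100 mg.
Total = 1000 + 100 = 1100 mg.

1100 mg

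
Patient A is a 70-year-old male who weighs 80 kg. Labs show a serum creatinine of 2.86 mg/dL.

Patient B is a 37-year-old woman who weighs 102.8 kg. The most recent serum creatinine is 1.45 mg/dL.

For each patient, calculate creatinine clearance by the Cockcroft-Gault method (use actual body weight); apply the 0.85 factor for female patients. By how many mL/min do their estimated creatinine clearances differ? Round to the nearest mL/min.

Patient A: CrCl = (140 − 70) × 80 / (72 × 2.86) = 5600.0 / 205.92 ≈ 27.2 mL/min
Patient B: CrCl = (140 − 37) × 102.8 / (72 × 1.45) × 0.85 = 10588.4 / 104.40 × 0.85 ≈ 86.2 mL/min
|27.2 − 86.2| = 59.0 mL/min

59 mL/min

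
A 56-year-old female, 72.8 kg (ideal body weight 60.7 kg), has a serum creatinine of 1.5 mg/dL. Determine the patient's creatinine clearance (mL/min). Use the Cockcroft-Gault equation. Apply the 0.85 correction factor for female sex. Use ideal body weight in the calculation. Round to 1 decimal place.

CrCl = (140 − 56) × 60.7 / (72 × 1.5) × 0.85 = 5098.8 / 108.00 × 0.85 ≈ 40.1 mL/min

40.1 mL/min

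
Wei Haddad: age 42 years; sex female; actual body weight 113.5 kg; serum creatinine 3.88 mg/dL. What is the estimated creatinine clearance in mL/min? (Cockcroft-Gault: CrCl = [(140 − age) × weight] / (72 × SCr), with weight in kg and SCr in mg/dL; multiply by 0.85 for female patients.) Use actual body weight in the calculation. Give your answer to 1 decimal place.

33.8 mL/min

CrCl = (140 − 42) × 113.5 / (72 × 3.88) × 0.85 = 11123.0 / 279.36 × 0.85 ≈ 33.8 mL/min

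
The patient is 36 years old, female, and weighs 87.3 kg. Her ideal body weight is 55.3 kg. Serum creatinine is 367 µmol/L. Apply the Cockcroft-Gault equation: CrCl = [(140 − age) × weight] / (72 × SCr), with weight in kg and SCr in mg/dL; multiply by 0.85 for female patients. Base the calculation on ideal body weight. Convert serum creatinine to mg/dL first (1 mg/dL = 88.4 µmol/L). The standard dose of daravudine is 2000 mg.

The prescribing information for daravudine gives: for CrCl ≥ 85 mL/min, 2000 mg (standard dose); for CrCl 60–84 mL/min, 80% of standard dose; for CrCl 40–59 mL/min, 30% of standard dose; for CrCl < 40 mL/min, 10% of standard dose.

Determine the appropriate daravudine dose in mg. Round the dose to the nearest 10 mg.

200 mg

SCr = 367 / 88.4 = 4.152 mg/dL
CrCl = (140 − 36) × 55.3 / (72 × 4.152) × 0.85 = 5751.2 / 298.94 × 0.85 ≈ 16.4 mL/min
CrCl ≈ 16 mL/min → bracket < 40 mL/min.
10% of 2000 mg = 200 mg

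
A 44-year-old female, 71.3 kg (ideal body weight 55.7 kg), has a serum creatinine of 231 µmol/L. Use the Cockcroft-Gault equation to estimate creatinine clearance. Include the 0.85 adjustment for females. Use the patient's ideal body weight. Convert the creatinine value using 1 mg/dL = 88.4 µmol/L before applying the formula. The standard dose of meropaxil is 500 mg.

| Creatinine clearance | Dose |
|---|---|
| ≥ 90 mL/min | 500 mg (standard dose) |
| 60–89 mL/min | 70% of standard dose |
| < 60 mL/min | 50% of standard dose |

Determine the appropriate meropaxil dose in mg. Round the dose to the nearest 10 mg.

250 mg

SCr = 231 / 88.4 = 2.613 mg/dL
CrCl = (140 − 44) × 55.7 / (72 × 2.613) × 0.85 = 5347.2 / 188.14 × 0.85 ≈ 24.2 mL/min
CrCl ≈ 24 mL/min → bracket < 60 mL/min.
50% of 500 mg = 250 mg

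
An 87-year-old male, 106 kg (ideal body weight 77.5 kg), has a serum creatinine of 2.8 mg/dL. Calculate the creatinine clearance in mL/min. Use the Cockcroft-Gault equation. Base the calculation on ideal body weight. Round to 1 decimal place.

CrCl = (140 − 87) × 77.5 / (72 × 2.8) = 4107.5 / 201.60 ≈ 20.4 mL/min

20.4 mL/min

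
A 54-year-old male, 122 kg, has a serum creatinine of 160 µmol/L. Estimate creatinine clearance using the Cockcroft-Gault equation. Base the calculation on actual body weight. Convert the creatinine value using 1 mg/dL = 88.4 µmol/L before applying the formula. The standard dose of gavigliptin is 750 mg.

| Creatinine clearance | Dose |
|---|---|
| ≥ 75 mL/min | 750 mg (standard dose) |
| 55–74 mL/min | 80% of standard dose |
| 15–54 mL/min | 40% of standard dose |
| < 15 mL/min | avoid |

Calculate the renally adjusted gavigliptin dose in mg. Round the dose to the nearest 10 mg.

750 mg

SCr = 160 / 88.4 = 1.81 mg/dL
CrCl = (140 − 54) × 122 / (72 × 1.81) = 10492.0 / 130.32 ≈ 80.5 mL/min
CrCl ≈ 81 mL/min → bracket ≥ 75 mL/min.
100% of 750 mg = 750 mg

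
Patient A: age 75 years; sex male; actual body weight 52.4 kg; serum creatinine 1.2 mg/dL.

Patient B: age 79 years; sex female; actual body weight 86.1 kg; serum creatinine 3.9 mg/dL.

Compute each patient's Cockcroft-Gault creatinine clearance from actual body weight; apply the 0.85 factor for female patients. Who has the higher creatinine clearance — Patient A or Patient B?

Patient A: CrCl = (140 − 75) × 52.4 / (72 × 1.2) = 3406.0 / 86.40 ≈ 39.4 mL/min
Patient B: CrCl = (140 − 79) × 86.1 / (72 × 3.9) × 0.85 = 5252.1 / 280.80 × 0.85 ≈ 15.9 mL/min
39.4 vs 15.9 mL/min → Patient A is higher.

Patient A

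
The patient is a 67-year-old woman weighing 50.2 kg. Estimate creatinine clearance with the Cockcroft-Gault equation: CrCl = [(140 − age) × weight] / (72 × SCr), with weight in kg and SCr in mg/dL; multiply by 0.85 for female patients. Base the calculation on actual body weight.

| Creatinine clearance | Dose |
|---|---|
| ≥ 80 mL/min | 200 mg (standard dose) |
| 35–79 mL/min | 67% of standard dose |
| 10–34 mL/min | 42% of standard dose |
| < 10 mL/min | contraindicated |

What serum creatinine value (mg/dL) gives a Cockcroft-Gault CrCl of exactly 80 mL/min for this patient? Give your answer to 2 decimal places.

Standard dose requires CrCl ≥ 80 mL/min.
Set (140 − 67) × 50.2 × 0.85 / (72 × SCr) = 80
SCr = (140 − 67) × 50.2 × 0.85 / (72 × 80) = 0.541 mg/dL

0.54 mg/dL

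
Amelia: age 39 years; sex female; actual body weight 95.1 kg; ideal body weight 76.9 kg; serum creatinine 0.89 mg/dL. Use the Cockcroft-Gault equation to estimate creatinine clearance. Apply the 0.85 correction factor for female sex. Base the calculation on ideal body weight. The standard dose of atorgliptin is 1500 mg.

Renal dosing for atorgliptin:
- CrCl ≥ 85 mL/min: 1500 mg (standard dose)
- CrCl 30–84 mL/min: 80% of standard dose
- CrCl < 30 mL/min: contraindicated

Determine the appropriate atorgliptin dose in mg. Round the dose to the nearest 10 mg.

CrCl = (140 − 39) × 76.9 / (72 × 0.89) × 0.85 = 7766.9 / 64.08 × 0.85 ≈ 103.0 mL/min
CrCl ≈ 103 mL/min → bracket ≥ 85 mL/min.
100% of 1500 mg = 1500 mg

1500 mg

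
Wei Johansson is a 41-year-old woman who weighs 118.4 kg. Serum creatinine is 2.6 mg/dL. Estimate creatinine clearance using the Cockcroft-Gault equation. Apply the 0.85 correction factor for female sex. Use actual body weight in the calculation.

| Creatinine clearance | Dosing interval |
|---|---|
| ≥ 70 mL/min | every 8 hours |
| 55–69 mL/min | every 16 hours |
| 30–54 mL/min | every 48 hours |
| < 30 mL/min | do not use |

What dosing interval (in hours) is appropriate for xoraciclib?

every 48 hours

CrCl = (140 − 41) × 118.4 / (72 × 2.6) × 0.85 = 11721.6 / 187.20 × 0.85 ≈ 53.2 mL/min
CrCl ≈ 53 mL/min → bracket 30–54 mL/min → every 48 hours.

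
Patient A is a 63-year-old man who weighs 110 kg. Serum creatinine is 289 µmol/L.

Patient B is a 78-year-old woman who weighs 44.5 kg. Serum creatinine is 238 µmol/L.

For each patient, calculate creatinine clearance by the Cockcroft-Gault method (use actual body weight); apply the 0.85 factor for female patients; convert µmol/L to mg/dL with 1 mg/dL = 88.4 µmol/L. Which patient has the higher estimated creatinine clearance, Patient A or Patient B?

Patient A: SCr = 289 / 88.4 = 3.269 mg/dL
Patient A: CrCl = (140 − 63) × 110 / (72 × 3.269) = 8470.0 / 235.37 ≈ 36.0 mL/min
Patient B: SCr = 238 / 88.4 = 2.692 mg/dL
Patient B: CrCl = (140 − 78) × 44.5 / (72 × 2.692) × 0.85 = 2759.0 / 193.82 × 0.85 ≈ 12.1 mL/min
36.0 vs 12.1 mL/min → Patient A is higher.

Patient A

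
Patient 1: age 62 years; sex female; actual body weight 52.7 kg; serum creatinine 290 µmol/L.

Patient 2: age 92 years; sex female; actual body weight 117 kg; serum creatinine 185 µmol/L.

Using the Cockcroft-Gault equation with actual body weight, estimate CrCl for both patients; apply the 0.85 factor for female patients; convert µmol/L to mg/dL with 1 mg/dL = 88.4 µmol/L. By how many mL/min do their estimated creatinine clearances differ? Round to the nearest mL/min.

17 mL/min

Patient 1: SCr = 290 / 88.4 = 3.281 mg/dL
Patient 1: CrCl = (140 − 62) × 52.7 / (72 × 3.281) × 0.85 = 4110.6 / 236.23 × 0.85 ≈ 14.8 mL/min
Patient 2: SCr = 185 / 88.4 = 2.093 mg/dL
Patient 2: CrCl = (140 − 92) × 117 / (72 × 2.093) × 0.85 = 5616.0 / 150.70 × 0.85 ≈ 31.7 mL/min
|14.8 − 31.7| = 16.9 mL/min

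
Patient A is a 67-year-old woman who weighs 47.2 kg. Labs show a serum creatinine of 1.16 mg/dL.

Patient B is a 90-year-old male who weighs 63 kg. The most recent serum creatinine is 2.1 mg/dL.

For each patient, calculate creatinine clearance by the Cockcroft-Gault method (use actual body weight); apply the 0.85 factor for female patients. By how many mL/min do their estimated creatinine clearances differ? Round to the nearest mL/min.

14 mL/min

Patient A: CrCl = (140 − 67) × 47.2 / (72 × 1.16) × 0.85 = 3445.6 / 83.52 × 0.85 ≈ 35.1 mL/min
Patient B: CrCl = (140 − 90) × 63 / (72 × 2.1) = 3150.0 / 151.20 ≈ 20.8 mL/min
|35.1 − 20.8| = 14.3 mL/min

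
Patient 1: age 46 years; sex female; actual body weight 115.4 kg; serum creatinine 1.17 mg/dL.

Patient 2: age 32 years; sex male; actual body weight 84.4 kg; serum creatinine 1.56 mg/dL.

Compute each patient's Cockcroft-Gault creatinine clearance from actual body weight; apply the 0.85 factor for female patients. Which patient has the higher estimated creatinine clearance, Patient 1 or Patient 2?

Patient 1: CrCl = (140 − 46) × 115.4 / (72 × 1.17) × 0.85 = 10847.6 / 84.24 × 0.85 ≈ 109.5 mL/min
Patient 2: CrCl = (140 − 32) × 84.4 / (72 × 1.56) = 9115.2 / 112.32 ≈ 81.2 mL/min
109.5 vs 81.2 mL/min → Patient 1 is higher.

Patient 1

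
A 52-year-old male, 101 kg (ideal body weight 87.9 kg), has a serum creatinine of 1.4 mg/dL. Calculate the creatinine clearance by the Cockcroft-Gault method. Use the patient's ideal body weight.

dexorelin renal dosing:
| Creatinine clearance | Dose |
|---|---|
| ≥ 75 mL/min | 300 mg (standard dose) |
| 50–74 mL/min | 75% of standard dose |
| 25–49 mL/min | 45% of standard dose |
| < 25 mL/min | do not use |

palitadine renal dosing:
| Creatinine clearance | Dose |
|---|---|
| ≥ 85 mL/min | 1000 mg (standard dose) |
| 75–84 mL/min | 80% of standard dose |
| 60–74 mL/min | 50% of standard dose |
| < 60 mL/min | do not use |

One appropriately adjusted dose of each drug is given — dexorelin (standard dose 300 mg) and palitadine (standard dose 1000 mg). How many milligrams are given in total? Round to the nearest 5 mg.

1100 mg

CrCl = (140 − 52) × 87.9 / (72 × 1.4) = 7735.2 / 100.80 ≈ 76.7 mL/min
CrCl ≈ 77 mL/min.
dexorelin: ≥ 75 mL/min → 100% of 300 mg = 300 mg.
palitadine: 75–84 mL/min → 80% of 1000 mg = 800 mg.
Total = 300 + 800 = 1100 mg.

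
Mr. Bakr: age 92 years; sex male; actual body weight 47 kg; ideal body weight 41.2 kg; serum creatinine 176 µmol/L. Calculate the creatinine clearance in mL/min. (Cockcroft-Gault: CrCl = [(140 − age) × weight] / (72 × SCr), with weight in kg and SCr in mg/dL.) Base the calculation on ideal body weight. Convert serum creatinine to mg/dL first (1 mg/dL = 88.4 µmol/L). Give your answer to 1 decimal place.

13.8 mL/min

SCr = 176 / 88.4 = 1.991 mg/dL
CrCl = (140 − 92) × 41.2 / (72 × 1.991) = 1977.6 / 143.35 ≈ 13.8 mL/min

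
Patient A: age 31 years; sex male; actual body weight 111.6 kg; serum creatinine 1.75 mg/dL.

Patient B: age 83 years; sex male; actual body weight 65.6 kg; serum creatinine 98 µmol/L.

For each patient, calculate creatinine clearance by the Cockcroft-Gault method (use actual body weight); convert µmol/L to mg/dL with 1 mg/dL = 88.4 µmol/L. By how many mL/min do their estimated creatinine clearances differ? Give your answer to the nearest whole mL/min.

Patient A: CrCl = (140 − 31) × 111.6 / (72 × 1.75) = 12164.4 / 126.00 ≈ 96.5 mL/min
Patient B: SCr = 98 / 88.4 = 1.109 mg/dL
Patient B: CrCl = (140 − 83) × 65.6 / (72 × 1.109) = 3739.2 / 79.85 ≈ 46.8 mL/min
|96.5 − 46.8| = 49.7 mL/min

50 mL/min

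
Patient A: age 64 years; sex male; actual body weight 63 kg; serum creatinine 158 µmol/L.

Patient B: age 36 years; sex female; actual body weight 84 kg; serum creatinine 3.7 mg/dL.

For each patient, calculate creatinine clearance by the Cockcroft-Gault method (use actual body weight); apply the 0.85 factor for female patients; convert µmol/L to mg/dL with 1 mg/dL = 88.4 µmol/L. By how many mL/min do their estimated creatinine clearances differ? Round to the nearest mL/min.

Patient A: SCr = 158 / 88.4 = 1.787 mg/dL
Patient A: CrCl = (140 − 64) × 63 / (72 × 1.787) = 4788.0 / 128.66 ≈ 37.2 mL/min
Patient B: CrCl = (140 − 36) × 84 / (72 × 3.7) × 0.85 = 8736.0 / 266.40 × 0.85 ≈ 27.9 mL/min
|37.2 − 27.9| = 9.3 mL/min

9 mL/min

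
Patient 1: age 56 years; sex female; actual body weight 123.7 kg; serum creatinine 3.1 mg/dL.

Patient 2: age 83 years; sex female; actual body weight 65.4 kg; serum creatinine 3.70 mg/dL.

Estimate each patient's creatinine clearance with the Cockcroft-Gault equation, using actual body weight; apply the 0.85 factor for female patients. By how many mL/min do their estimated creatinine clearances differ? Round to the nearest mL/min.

Patient 1: CrCl = (140 − 56) × 123.7 / (72 × 3.1) × 0.85 = 10390.8 / 223.20 × 0.85 ≈ 39.6 mL/min
Patient 2: CrCl = (140 − 83) × 65.4 / (72 × 3.7) × 0.85 = 3727.8 / 266.40 × 0.85 ≈ 11.9 mL/min
|39.6 − 11.9| = 27.7 mL/min

28 mL/min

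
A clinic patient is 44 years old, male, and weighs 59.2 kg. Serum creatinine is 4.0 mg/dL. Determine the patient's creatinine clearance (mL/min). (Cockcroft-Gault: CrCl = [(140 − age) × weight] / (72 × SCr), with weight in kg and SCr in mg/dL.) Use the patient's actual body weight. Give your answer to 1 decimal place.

19.7 mL/min

CrCl = (140 − 44) × 59.2 / (72 × 4) = 5683.2 / 288.00 ≈ 19.7 mL/min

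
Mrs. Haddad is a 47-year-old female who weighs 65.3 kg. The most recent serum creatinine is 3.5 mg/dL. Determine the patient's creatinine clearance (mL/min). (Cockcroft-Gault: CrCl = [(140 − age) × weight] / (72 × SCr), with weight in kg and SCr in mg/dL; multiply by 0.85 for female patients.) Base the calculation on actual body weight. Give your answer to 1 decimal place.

20.5 mL/min

CrCl = (140 − 47) × 65.3 / (72 × 3.5) × 0.85 = 6072.9 / 252.00 × 0.85 ≈ 20.5 mL/min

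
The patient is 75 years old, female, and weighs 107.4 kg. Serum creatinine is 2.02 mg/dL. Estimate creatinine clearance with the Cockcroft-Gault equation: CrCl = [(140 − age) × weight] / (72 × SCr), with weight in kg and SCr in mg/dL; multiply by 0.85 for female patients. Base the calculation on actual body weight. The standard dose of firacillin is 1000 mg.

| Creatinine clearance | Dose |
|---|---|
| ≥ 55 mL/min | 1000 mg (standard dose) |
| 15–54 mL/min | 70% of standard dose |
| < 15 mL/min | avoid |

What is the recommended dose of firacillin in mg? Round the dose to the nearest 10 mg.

CrCl = (140 − 75) × 107.4 / (72 × 2.02) × 0.85 = 6981.0 / 145.44 × 0.85 ≈ 40.8 mL/min
CrCl ≈ 41 mL/min → bracket 15–54 mL/min.
70% of 1000 mg = 700 mg

700 mg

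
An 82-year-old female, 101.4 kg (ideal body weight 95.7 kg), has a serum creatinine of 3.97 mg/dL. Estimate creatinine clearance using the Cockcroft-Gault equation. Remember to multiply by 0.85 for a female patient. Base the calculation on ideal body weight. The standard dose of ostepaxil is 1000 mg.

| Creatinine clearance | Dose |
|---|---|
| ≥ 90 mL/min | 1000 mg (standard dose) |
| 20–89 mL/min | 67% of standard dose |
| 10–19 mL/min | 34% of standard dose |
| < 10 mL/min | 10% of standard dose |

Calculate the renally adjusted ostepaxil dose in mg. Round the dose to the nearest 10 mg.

CrCl = (140 − 82) × 95.7 / (72 × 3.97) × 0.85 = 5550.6 / 285.84 × 0.85 ≈ 16.5 mL/min
CrCl ≈ 17 mL/min → bracket 10–19 mL/min.
34% of 1000 mg = 340 mg

340 mg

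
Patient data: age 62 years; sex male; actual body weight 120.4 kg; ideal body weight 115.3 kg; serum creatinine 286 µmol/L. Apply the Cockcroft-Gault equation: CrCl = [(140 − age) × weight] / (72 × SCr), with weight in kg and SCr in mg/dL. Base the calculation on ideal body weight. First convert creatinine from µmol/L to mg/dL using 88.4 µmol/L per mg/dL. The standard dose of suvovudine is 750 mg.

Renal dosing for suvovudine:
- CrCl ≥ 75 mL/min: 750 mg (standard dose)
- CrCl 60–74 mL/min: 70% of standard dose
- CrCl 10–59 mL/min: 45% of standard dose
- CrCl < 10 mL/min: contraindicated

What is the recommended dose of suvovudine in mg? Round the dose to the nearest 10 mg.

340 mg

SCr = 286 / 88.4 = 3.235 mg/dL
CrCl = (140 − 62) × 115.3 / (72 × 3.235) = 8993.4 / 232.92 ≈ 38.6 mL/min
CrCl ≈ 39 mL/min → bracket 10–59 mL/min.
45% of 750 mg = 337.5 mg → 340 mg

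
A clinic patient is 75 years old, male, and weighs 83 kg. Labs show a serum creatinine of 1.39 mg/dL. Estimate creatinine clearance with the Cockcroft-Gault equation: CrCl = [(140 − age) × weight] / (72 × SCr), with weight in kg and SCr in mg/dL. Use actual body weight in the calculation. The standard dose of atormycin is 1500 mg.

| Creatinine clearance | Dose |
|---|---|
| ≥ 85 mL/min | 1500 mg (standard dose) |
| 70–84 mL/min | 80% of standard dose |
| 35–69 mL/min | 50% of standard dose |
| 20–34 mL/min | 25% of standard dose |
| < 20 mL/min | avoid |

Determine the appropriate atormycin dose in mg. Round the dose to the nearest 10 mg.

750 mg

CrCl = (140 − 75) × 83 / (72 × 1.39) = 5395.0 / 100.08 ≈ 53.9 mL/min
CrCl ≈ 54 mL/min → bracket 35–69 mL/min.
50% of 1500 mg = 750 mg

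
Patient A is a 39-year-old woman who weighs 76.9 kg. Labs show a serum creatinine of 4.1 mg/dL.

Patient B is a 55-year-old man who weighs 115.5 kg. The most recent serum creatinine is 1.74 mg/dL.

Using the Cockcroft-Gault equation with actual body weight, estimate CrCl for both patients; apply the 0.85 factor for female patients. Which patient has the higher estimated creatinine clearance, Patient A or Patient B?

Patient A: CrCl = (140 − 39) × 76.9 / (72 × 4.1) × 0.85 = 7766.9 / 295.20 × 0.85 ≈ 22.4 mL/min
Patient B: CrCl = (140 − 55) × 115.5 / (72 × 1.74) = 9817.5 / 125.28 ≈ 78.4 mL/min
22.4 vs 78.4 mL/min → Patient B is higher.

Patient B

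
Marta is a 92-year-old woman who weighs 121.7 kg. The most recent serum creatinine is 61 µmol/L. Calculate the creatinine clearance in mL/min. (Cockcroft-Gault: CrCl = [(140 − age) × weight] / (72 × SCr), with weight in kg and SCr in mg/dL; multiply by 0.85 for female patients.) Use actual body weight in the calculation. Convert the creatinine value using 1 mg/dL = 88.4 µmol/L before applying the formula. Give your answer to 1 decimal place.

99.9 mL/min

SCr = 61 / 88.4 = 0.69 mg/dL
CrCl = (140 − 92) × 121.7 / (72 × 0.69) × 0.85 = 5841.6 / 49.68 × 0.85 ≈ 99.9 mL/min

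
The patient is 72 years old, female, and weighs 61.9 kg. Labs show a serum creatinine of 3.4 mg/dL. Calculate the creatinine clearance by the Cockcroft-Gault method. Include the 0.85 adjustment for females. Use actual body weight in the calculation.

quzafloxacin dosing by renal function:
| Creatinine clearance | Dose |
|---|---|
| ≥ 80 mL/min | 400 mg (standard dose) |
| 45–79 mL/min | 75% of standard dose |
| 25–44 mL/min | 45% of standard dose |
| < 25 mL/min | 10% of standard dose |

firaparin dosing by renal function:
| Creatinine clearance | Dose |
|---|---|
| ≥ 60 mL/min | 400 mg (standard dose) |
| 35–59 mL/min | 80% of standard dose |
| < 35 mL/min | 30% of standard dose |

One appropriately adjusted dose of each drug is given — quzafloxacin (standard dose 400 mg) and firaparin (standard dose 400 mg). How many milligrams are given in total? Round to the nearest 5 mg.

CrCl = (140 − 72) × 61.9 / (72 × 3.4) × 0.85 = 4209.2 / 244.80 × 0.85 ≈ 14.6 mL/min
CrCl ≈ 15 mL/min.
quzafloxacin: < 25 mL/min → 10% of 400 mg = 40 mg.
firaparin: < 35 mL/min → 30% of 400 mg = 120 mg.
Total = 40 + 120 = 160 mg.

160 mg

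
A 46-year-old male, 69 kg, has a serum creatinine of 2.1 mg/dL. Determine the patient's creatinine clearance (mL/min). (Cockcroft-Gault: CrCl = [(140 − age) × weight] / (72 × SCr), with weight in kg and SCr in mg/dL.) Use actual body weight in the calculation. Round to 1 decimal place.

42.9 mL/min

CrCl = (140 − 46) × 69 / (72 × 2.1) = 6486.0 / 151.20 ≈ 42.9 mL/min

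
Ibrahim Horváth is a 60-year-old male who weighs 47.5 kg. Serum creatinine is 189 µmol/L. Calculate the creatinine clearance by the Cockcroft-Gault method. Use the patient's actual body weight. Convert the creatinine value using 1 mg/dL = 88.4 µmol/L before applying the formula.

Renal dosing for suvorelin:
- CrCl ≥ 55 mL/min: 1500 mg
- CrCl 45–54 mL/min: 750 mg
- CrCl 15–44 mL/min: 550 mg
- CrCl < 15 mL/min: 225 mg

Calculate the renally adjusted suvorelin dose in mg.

550 mg

SCr = 189 / 88.4 = 2.138 mg/dL
CrCl = (140 − 60) × 47.5 / (72 × 2.138) = 3800.0 / 153.94 ≈ 24.7 mL/min
CrCl ≈ 25 mL/min → bracket 15–44 mL/min.
Dose for this bracket: 550 mg.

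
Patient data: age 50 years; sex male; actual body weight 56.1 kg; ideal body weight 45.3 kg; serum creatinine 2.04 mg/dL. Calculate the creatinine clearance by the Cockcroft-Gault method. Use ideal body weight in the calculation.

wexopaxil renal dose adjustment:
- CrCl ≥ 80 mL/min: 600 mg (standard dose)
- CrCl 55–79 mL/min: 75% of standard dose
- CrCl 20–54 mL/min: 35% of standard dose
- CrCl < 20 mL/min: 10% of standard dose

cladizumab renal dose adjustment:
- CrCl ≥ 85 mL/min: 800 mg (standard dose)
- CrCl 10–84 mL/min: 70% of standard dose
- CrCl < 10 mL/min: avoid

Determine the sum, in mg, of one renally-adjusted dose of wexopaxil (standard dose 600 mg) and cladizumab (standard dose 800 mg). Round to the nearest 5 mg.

770 mg

CrCl = (140 − 50) × 45.3 / (72 × 2.04) = 4077.0 / 146.88 ≈ 27.8 mL/min
CrCl ≈ 28 mL/min.
wexopaxil: 20–54 mL/min → 35% of 600 mg = 210 mg.
cladizumab: 10–84 mL/min → 70% of 800 mg = 560 mg.
Total = 210 + 560 = 770 mg.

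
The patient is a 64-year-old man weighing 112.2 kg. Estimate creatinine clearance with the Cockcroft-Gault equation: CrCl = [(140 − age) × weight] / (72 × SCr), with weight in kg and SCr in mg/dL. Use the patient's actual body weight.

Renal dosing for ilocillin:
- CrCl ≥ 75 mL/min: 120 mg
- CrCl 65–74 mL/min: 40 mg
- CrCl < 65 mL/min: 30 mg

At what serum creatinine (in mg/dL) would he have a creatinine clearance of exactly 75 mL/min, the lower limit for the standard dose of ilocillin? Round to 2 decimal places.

Standard dose requires CrCl ≥ 75 mL/min.
Set (140 − 64) × 112.2 / (72 × SCr) = 75
SCr = (140 − 64) × 112.2 / (72 × 75) = 1.579 mg/dL

1.58 mg/dL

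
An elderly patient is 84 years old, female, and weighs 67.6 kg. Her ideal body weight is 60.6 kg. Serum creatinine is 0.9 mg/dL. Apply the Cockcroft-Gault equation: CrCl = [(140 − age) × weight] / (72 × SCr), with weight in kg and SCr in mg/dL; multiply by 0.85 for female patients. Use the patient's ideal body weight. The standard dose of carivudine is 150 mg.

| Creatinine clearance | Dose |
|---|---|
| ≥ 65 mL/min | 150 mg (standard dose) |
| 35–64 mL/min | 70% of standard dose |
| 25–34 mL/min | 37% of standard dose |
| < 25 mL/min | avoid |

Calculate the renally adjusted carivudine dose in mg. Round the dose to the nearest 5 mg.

CrCl = (140 − 84) × 60.6 / (72 × 0.9) × 0.85 = 3393.6 / 64.80 × 0.85 ≈ 44.5 mL/min
CrCl ≈ 45 mL/min → bracket 35–64 mL/min.
70% of 150 mg = 105 mg

105 mg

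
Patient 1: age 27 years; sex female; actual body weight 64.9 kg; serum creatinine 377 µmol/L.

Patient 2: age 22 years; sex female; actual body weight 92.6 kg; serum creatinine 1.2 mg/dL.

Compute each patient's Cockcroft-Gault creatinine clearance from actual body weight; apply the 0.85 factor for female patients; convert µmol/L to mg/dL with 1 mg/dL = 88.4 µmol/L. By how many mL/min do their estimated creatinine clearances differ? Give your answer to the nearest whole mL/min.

87 mL/min

Patient 1: SCr = 377 / 88.4 = 4.265 mg/dL
Patient 1: CrCl = (140 − 27) × 64.9 / (72 × 4.265) × 0.85 = 7333.7 / 307.08 × 0.85 ≈ 20.3 mL/min
Patient 2: CrCl = (140 − 22) × 92.6 / (72 × 1.2) × 0.85 = 10926.8 / 86.40 × 0.85 ≈ 107.5 mL/min
|20.3 − 107.5| = 87.2 mL/min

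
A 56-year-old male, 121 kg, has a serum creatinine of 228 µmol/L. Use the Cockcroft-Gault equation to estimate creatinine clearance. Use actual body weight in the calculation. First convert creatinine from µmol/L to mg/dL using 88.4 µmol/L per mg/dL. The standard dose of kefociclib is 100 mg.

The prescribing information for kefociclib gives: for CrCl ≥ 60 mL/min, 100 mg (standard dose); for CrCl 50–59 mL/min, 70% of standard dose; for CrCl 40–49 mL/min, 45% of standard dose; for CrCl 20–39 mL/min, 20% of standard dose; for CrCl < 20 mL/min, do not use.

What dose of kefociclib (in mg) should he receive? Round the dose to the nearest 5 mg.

SCr = 228 / 88.4 = 2.579 mg/dL
CrCl = (140 − 56) × 121 / (72 × 2.579) = 10164.0 / 185.69 ≈ 54.7 mL/min
CrCl ≈ 55 mL/min → bracket 50–59 mL/min.
70% of 100 mg = 70 mg

70 mg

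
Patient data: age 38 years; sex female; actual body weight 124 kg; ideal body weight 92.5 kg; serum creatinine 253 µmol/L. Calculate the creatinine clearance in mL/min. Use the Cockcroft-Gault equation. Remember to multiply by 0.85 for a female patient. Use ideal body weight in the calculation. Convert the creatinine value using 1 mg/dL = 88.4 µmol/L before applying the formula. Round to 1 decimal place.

SCr = 253 / 88.4 = 2.862 mg/dL
CrCl = (140 − 38) × 92.5 / (72 × 2.862) × 0.85 = 9435.0 / 206.06 × 0.85 ≈ 38.9 mL/min

38.9 mL/min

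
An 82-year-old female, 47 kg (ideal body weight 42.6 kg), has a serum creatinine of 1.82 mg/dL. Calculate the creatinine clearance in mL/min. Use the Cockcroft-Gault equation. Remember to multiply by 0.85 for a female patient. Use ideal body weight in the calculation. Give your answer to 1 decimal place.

16.0 mL/min

CrCl = (140 − 82) × 42.6 / (72 × 1.82) × 0.85 = 2470.8 / 131.04 × 0.85 ≈ 16.0 mL/min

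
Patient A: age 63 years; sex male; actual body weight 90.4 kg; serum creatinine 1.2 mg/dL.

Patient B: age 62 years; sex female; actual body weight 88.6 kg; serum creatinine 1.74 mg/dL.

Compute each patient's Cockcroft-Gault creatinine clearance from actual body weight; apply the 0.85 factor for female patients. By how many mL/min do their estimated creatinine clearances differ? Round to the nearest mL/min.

34 mL/min

Patient A: CrCl = (140 − 63) × 90.4 / (72 × 1.2) = 6960.8 / 86.40 ≈ 80.6 mL/min
Patient B: CrCl = (140 − 62) × 88.6 / (72 × 1.74) × 0.85 = 6910.8 / 125.28 × 0.85 ≈ 46.9 mL/min
|80.6 − 46.9| = 33.7 mL/min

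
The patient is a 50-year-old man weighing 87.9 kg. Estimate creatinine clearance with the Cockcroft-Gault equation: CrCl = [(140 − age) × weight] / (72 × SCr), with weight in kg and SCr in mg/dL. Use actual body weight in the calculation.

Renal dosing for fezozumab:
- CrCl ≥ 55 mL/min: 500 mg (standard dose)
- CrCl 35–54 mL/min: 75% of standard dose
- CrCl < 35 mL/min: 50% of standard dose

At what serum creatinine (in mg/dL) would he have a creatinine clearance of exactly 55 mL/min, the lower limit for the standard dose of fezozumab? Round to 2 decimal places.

Standard dose requires CrCl ≥ 55 mL/min.
Set (140 − 50) × 87.9 / (72 × SCr) = 55
SCr = (140 − 50) × 87.9 / (72 × 55) = 1.998 mg/dL

2.00 mg/dL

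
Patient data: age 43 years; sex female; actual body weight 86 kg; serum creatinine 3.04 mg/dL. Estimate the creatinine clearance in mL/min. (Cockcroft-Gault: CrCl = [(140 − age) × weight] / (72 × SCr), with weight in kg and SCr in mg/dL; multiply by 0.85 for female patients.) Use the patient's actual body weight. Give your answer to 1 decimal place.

32.4 mL/min

CrCl = (140 − 43) × 86 / (72 × 3.04) × 0.85 = 8342.0 / 218.88 × 0.85 ≈ 32.4 mL/min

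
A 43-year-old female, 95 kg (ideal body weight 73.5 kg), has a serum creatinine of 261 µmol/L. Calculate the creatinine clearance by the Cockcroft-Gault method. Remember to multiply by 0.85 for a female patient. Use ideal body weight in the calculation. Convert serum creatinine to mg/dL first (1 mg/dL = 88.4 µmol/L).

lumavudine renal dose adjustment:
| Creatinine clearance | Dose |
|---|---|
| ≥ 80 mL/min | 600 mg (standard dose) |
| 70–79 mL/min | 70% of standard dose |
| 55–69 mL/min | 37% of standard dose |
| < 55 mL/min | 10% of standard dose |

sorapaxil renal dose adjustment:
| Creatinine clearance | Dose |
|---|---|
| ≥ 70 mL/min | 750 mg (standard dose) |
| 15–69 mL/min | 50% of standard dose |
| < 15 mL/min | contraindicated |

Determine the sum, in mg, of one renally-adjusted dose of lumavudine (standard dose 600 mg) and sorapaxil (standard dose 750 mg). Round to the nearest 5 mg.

SCr = 261 / 88.4 = 2.952 mg/dL
CrCl = (140 − 43) × 73.5 / (72 × 2.952) × 0.85 = 7129.5 / 212.54 × 0.85 ≈ 28.5 mL/min
CrCl ≈ 29 mL/min.
lumavudine: < 55 mL/min → 10% of 600 mg = 60 mg.
sorapaxil: 15–69 mL/min → 50% of 750 mg = 375 mg.
Total = 60 + 375 = 435 mg.

435 mg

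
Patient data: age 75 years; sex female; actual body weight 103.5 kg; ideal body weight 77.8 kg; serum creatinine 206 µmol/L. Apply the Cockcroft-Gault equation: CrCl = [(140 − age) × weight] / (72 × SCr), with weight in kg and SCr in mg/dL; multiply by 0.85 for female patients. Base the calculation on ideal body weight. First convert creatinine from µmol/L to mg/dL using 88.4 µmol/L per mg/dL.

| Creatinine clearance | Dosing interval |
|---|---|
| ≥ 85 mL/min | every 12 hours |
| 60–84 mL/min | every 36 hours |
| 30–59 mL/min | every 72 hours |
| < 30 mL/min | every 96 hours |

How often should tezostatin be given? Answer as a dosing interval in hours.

every 96 hours

SCr = 206 / 88.4 = 2.33 mg/dL
CrCl = (140 − 75) × 77.8 / (72 × 2.33) × 0.85 = 5057.0 / 167.76 × 0.85 ≈ 25.6 mL/min
CrCl ≈ 26 mL/min → bracket < 30 mL/min → every 96 hours.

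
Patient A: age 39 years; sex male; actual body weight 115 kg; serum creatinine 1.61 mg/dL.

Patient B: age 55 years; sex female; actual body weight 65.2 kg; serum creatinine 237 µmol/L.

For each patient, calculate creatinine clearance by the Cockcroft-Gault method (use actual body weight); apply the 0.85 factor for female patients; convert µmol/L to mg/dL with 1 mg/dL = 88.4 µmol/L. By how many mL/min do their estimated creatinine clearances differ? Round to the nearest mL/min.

Patient A: CrCl = (140 − 39) × 115 / (72 × 1.61) = 11615.0 / 115.92 ≈ 100.2 mL/min
Patient B: SCr = 237 / 88.4 = 2.681 mg/dL
Patient B: CrCl = (140 − 55) × 65.2 / (72 × 2.681) × 0.85 = 5542.0 / 193.03 × 0.85 ≈ 24.4 mL/min
|100.2 − 24.4| = 75.8 mL/min

76 mL/min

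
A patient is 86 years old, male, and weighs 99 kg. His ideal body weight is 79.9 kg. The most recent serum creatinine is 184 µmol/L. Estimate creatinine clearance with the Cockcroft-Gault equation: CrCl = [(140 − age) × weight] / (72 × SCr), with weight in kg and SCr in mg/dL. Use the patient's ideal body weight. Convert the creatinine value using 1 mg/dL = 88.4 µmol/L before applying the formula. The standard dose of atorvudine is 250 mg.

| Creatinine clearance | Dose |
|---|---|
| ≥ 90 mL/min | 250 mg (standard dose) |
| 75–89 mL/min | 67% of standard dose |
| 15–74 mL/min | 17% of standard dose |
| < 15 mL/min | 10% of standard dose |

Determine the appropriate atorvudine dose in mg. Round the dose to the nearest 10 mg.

40 mg

SCr = 184 / 88.4 = 2.081 mg/dL
CrCl = (140 − 86) × 79.9 / (72 × 2.081) = 4314.6 / 149.83 ≈ 28.8 mL/min
CrCl ≈ 29 mL/min → bracket 15–74 mL/min.
17% of 250 mg = 42.5 mg → 40 mg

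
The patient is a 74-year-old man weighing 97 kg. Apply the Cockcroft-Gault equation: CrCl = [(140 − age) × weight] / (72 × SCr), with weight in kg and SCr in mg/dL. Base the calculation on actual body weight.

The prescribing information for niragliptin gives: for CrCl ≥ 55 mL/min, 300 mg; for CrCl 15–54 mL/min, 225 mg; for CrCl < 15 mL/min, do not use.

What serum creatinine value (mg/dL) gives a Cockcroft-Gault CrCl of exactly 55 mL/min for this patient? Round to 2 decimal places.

1.62 mg/dL

Standard dose requires CrCl ≥ 55 mL/min.
Set (140 − 74) × 97 / (72 × SCr) = 55
SCr = (140 − 74) × 97 / (72 × 55) = 1.617 mg/dL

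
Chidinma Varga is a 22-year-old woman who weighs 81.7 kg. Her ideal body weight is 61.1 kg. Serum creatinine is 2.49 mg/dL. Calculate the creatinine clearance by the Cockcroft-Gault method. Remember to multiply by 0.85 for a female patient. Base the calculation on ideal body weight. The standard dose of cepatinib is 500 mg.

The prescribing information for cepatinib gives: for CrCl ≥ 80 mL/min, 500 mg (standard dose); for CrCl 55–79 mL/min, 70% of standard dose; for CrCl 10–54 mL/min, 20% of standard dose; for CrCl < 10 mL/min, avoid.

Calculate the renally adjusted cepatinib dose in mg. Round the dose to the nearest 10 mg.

CrCl = (140 − 22) × 61.1 / (72 × 2.49) × 0.85 = 7209.8 / 179.28 × 0.85 ≈ 34.2 mL/min
CrCl ≈ 34 mL/min → bracket 10–54 mL/min.
20% of 500 mg = 100 mg

100 mg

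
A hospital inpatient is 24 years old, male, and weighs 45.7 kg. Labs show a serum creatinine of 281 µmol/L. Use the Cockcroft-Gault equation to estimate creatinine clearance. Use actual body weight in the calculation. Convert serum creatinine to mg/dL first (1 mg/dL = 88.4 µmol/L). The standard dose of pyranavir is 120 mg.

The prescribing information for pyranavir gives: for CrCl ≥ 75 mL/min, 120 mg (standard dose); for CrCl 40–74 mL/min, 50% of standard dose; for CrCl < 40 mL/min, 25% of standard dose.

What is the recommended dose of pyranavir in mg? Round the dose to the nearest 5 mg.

SCr = 281 / 88.4 = 3.179 mg/dL
CrCl = (140 − 24) × 45.7 / (72 × 3.179) = 5301.2 / 228.89 ≈ 23.2 mL/min
CrCl ≈ 23 mL/min → bracket < 40 mL/min.
25% of 120 mg = 30 mg

30 mg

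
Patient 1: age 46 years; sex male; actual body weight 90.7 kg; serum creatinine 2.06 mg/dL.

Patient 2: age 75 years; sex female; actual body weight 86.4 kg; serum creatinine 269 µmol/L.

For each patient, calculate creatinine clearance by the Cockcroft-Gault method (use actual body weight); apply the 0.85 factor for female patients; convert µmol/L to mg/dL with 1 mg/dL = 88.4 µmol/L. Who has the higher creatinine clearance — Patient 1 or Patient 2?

Patient 1

Patient 1: CrCl = (140 − 46) × 90.7 / (72 × 2.06) = 8525.8 / 148.32 ≈ 57.5 mL/min
Patient 2: SCr = 269 / 88.4 = 3.043 mg/dL
Patient 2: CrCl = (140 − 75) × 86.4 / (72 × 3.043) × 0.85 = 5616.0 / 219.10 × 0.85 ≈ 21.8 mL/min
57.5 vs 21.8 mL/min → Patient 1 is higher.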